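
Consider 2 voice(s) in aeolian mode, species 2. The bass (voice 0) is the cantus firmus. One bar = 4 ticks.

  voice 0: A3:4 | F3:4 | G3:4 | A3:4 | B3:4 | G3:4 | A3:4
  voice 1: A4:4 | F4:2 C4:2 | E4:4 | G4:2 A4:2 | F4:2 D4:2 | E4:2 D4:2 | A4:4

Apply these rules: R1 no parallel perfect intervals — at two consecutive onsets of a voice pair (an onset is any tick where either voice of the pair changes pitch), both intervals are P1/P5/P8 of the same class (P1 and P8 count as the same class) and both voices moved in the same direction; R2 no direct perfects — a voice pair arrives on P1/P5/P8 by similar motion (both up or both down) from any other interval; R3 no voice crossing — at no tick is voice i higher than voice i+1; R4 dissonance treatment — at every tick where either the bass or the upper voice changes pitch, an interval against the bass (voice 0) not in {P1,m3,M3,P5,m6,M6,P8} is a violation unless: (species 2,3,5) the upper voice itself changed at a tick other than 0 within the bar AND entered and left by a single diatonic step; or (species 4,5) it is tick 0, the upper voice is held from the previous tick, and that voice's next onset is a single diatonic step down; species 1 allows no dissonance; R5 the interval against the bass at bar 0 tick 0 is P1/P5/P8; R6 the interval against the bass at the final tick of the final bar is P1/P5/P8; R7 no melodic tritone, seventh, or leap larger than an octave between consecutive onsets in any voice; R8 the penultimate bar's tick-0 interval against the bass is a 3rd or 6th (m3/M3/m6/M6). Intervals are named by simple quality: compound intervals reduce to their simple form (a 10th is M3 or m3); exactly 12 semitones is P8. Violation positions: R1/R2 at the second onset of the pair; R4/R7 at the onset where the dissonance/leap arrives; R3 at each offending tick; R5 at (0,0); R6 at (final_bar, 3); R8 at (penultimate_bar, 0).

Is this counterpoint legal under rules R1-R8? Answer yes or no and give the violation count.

No (4 violations)

bar 0: v0=A3 v1=A4 (P8)
bar 1: v0=F3 v1=F4 (P8)
bar 2: v0=G3 v1=E4 (M6)
bar 3: v0=A3 v1=G4 (m7)
bar 4: v0=B3 v1=F4 (TT)
bar 5: v0=G3 v1=E4 (M6)
bar 6: v0=A3 v1=A4 (P8)
  R1 @ bar1.0: A3/A4 P8 -> F3/F4 P8 similar
  R4 @ bar3.0: A3/G4 m7 untreated
  R4 @ bar4.0: B3/F4 TT untreated
  R2 @ bar6.0: G3/D4 P5 -> A3/A4 P8 similar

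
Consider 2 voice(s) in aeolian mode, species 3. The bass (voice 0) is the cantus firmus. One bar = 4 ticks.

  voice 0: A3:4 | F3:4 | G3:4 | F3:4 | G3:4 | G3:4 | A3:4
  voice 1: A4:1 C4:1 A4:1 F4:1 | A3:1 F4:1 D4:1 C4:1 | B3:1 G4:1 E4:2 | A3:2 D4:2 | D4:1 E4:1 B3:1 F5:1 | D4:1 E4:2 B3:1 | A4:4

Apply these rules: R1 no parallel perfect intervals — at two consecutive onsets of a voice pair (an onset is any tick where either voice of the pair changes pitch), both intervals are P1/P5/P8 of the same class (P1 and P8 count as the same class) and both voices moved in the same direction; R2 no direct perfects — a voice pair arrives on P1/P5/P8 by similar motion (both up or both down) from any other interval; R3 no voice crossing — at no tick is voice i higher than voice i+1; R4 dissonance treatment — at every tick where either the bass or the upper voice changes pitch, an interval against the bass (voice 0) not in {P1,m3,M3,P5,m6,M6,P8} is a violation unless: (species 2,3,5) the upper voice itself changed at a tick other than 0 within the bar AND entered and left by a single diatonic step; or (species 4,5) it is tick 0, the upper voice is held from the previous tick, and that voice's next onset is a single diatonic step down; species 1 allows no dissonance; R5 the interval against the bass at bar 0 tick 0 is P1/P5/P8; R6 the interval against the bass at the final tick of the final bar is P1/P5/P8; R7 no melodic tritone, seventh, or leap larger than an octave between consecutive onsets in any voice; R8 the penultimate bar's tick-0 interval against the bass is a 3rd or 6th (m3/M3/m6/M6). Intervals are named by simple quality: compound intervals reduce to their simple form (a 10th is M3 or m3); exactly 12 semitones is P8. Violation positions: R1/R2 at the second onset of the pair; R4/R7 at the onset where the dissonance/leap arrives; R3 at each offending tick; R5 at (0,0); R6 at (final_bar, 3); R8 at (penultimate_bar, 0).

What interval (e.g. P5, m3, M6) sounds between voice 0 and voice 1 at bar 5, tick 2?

M6

voice 0=G3 voice 1=E4 -> M6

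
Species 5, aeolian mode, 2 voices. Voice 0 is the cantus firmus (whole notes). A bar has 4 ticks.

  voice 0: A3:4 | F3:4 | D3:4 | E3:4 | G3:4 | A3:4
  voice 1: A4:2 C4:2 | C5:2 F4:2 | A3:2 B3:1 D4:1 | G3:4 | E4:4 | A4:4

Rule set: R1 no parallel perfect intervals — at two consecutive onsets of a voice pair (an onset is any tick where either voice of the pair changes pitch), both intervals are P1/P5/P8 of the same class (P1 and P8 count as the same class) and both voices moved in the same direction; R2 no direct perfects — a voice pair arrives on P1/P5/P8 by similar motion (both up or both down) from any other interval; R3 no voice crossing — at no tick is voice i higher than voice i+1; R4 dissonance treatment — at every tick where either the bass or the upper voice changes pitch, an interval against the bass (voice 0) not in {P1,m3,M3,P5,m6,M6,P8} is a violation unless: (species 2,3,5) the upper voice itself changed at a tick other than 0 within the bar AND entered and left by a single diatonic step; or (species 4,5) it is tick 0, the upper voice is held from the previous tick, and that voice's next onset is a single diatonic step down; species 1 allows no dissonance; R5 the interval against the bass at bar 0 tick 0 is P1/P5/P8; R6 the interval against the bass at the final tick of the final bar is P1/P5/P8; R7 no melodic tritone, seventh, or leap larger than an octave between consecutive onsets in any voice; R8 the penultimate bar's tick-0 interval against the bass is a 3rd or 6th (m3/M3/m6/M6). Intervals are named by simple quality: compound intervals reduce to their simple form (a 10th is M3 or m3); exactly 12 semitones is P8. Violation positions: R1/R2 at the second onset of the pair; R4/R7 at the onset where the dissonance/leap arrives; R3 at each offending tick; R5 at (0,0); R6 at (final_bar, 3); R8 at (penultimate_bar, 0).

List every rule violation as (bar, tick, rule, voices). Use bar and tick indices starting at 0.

bar 0: v0=A3 v1=A4 downbeat P8
bar 1: v0=F3 v1=C5 downbeat P5
bar 2: v0=D3 v1=A3 downbeat P5
bar 3: v0=E3 v1=G3 downbeat m3
bar 4: v0=G3 v1=E4 downbeat M6
bar 5: v0=A3 v1=A4 downbeat P8
  -> R2 @ bar 2 tick 0 v(0, 1): F3/F4 P8 -> D3/A3 P5 similar
  -> R2 @ bar 5 tick 0 v(0, 1): G3/E4 M6 -> A3/A4 P8 similar

(2, 0, R2, (0, 1))
(5, 0, R2, (0, 1))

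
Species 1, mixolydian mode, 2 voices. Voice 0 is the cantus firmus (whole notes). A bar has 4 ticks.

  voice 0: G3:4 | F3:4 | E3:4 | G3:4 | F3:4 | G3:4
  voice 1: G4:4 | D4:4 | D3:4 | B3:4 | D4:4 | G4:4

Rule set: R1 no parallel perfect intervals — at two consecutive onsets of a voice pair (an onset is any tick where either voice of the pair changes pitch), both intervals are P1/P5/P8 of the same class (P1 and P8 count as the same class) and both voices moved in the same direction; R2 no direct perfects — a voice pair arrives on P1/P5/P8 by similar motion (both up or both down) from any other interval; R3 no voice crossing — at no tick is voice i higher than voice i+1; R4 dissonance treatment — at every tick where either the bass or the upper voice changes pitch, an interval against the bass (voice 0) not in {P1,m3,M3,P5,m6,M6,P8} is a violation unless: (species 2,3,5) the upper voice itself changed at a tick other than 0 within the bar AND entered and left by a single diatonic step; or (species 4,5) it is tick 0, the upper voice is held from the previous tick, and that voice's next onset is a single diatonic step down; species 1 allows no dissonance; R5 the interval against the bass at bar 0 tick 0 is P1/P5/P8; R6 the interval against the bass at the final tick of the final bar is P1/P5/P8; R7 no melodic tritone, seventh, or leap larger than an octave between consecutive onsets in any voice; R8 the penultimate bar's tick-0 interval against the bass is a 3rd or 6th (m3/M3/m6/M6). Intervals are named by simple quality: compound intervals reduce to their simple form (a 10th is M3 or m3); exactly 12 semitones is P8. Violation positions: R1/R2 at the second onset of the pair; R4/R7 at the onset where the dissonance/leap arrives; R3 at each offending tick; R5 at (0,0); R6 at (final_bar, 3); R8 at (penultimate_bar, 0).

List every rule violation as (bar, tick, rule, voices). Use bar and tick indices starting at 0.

bar 0: v0=G3 v1=G4 downbeat P8
bar 1: v0=F3 v1=D4 downbeat M6
bar 2: v0=E3 v1=D3 downbeat M2
bar 3: v0=G3 v1=B3 downbeat M3
bar 4: v0=F3 v1=D4 downbeat M6
bar 5: v0=G3 v1=G4 downbeat P8
  -> R3 @ bar 2 tick 0 v(0, 1): E3 above D3
  -> R4 @ bar 2 tick 0 v(0, 1): E3/D3 M2 untreated
  -> R3 @ bar 2 tick 1 v(0, 1): E3 above D3
  -> R3 @ bar 2 tick 2 v(0, 1): E3 above D3
  -> R3 @ bar 2 tick 3 v(0, 1): E3 above D3
  -> R2 @ bar 5 tick 0 v(0, 1): F3/D4 M6 -> G3/G4 P8 similar

(2, 0, R3, (0, 1))
(2, 0, R4, (0, 1))
(2, 1, R3, (0, 1))
(2, 2, R3, (0, 1))
(2, 3, R3, (0, 1))
(5, 0, R2, (0, 1))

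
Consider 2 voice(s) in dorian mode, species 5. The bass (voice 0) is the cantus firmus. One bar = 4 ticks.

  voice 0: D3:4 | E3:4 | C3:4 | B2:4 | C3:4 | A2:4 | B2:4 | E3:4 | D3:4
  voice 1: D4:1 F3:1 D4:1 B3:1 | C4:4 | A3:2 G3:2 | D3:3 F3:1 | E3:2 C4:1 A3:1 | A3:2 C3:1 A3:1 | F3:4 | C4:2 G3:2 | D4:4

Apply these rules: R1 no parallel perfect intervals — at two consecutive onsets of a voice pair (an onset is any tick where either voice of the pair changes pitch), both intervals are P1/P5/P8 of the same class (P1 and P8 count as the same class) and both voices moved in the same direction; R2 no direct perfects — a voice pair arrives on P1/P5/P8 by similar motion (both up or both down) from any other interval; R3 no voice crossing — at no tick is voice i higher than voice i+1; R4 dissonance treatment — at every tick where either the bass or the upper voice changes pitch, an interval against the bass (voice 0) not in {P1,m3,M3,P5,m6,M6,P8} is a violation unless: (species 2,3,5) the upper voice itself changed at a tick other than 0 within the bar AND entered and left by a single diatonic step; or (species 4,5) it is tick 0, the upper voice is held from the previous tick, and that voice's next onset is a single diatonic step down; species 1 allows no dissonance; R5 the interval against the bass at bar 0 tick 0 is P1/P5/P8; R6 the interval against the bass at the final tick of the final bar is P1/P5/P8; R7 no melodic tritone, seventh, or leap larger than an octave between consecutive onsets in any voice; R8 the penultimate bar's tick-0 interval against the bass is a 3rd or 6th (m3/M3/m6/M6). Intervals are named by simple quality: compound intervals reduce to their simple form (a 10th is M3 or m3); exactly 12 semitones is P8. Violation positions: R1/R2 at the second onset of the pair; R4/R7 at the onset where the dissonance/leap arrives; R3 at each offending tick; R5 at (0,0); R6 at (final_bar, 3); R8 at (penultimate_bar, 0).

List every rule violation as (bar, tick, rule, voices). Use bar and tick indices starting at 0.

bar 0: v0=D3 v1=D4 downbeat P8
bar 1: v0=E3 v1=C4 downbeat m6
bar 2: v0=C3 v1=A3 downbeat M6
bar 3: v0=B2 v1=D3 downbeat m3
bar 4: v0=C3 v1=E3 downbeat M3
bar 5: v0=A2 v1=A3 downbeat P8
bar 6: v0=B2 v1=F3 downbeat TT
bar 7: v0=E3 v1=C4 downbeat m6
bar 8: v0=D3 v1=D4 downbeat P8
  -> R4 @ bar 3 tick 3 v(0, 1): B2/F3 TT untreated
  -> R4 @ bar 6 tick 0 v(0, 1): B2/F3 TT untreated

(3, 3, R4, (0, 1))
(6, 0, R4, (0, 1))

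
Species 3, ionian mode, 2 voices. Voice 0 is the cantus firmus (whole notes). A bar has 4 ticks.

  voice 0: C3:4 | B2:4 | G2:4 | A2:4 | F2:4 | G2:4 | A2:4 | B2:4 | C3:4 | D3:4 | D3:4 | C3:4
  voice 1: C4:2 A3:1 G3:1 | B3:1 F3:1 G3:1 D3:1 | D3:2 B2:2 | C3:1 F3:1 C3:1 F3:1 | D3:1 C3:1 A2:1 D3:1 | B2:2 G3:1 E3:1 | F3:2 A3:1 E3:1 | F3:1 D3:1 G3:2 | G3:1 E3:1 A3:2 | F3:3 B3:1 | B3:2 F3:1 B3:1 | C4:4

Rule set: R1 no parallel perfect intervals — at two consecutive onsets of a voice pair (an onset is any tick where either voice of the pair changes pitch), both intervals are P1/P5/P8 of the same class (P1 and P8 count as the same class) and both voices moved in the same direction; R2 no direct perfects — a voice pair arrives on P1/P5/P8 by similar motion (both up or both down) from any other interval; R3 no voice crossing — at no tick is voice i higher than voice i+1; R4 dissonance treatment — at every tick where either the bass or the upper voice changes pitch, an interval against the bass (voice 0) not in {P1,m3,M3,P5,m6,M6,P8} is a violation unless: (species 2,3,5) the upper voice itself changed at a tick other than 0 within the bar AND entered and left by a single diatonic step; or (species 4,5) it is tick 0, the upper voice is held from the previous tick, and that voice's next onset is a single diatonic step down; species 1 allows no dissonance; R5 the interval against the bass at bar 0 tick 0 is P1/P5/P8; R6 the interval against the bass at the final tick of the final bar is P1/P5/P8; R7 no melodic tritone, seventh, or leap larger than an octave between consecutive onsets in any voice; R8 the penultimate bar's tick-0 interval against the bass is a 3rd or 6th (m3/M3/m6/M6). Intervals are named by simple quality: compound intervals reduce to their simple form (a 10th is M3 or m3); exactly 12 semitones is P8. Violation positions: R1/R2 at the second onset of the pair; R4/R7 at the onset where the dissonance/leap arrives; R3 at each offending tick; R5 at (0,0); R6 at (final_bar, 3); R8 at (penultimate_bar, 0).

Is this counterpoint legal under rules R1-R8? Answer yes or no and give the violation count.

No (6 violations)

bar 0: v0=C3 v1=C4 (P8)
bar 1: v0=B2 v1=B3 (P8)
bar 2: v0=G2 v1=D3 (P5)
bar 3: v0=A2 v1=C3 (m3)
bar 4: v0=F2 v1=D3 (M6)
bar 5: v0=G2 v1=B2 (M3)
bar 6: v0=A2 v1=F3 (m6)
bar 7: v0=B2 v1=F3 (TT)
bar 8: v0=C3 v1=G3 (P5)
bar 9: v0=D3 v1=F3 (m3)
bar 10: v0=D3 v1=B3 (M6)
bar 11: v0=C3 v1=C4 (P8)
  R4 @ bar1.1: B2/F3 TT untreated
  R7 @ bar1.1: B3->F3 leap 6st
  R4 @ bar7.0: B2/F3 TT untreated
  R7 @ bar9.3: F3->B3 leap 6st
  R7 @ bar10.2: B3->F3 leap 6st
  R7 @ bar10.3: F3->B3 leap 6st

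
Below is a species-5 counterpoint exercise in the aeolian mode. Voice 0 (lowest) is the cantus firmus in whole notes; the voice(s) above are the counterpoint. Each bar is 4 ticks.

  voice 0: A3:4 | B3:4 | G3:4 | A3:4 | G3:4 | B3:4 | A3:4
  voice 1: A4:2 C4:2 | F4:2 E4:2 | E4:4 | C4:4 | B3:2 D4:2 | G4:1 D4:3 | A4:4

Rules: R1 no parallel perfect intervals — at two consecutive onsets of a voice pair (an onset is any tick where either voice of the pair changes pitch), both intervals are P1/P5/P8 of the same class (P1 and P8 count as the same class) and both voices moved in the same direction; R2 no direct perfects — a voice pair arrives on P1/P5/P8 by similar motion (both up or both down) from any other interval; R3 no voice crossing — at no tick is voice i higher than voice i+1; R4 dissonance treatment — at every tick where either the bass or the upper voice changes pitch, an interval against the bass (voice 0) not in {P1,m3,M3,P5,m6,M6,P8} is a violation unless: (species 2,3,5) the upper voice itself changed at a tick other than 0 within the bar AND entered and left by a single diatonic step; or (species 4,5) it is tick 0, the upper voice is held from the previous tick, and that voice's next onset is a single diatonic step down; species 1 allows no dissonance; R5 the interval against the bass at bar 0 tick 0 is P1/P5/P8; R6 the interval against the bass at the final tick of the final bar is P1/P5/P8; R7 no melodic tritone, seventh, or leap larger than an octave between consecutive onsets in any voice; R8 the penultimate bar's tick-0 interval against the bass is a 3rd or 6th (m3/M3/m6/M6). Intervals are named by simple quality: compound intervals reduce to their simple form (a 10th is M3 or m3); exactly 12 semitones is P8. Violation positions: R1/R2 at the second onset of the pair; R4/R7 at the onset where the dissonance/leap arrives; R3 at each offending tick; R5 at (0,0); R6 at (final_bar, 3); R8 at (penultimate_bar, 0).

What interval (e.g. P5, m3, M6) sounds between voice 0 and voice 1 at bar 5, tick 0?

voice 0=B3 voice 1=G4 -> m6

m6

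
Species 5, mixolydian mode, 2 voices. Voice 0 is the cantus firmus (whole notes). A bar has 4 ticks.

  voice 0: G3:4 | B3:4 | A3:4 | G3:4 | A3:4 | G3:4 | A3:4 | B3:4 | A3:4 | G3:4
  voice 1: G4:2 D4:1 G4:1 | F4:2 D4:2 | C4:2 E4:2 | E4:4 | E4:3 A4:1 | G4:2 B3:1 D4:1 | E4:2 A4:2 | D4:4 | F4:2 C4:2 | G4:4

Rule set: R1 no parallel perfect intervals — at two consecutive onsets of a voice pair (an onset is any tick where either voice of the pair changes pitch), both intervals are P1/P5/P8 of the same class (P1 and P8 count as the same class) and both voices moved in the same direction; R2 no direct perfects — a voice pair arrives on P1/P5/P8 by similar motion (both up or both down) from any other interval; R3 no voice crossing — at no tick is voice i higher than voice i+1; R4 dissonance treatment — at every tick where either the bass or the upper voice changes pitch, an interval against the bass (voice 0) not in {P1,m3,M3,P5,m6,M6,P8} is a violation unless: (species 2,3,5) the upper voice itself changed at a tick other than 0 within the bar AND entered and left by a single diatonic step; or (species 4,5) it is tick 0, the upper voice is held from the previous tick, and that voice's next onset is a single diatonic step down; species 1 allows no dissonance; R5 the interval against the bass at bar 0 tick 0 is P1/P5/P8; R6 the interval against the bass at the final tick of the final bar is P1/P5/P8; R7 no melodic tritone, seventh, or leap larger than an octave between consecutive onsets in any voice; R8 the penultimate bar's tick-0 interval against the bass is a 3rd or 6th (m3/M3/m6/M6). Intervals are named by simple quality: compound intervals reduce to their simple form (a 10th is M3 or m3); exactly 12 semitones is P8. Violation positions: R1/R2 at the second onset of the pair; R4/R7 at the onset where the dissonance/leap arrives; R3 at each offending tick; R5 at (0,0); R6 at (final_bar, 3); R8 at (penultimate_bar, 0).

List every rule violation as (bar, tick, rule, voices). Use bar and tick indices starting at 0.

(1, 0, R4, (0, 1))
(5, 0, R1, (0, 1))
(6, 0, R1, (0, 1))

bar 0: v0=G3 v1=G4 downbeat P8
bar 1: v0=B3 v1=F4 downbeat TT
bar 2: v0=A3 v1=C4 downbeat m3
bar 3: v0=G3 v1=E4 downbeat M6
bar 4: v0=A3 v1=E4 downbeat P5
bar 5: v0=G3 v1=G4 downbeat P8
bar 6: v0=A3 v1=E4 downbeat P5
bar 7: v0=B3 v1=D4 downbeat m3
bar 8: v0=A3 v1=F4 downbeat m6
bar 9: v0=G3 v1=G4 downbeat P8
  -> R4 @ bar 1 tick 0 v(0, 1): B3/F4 TT untreated
  -> R1 @ bar 5 tick 0 v(0, 1): A3/A4 P8 -> G3/G4 P8 similar
  -> R1 @ bar 6 tick 0 v(0, 1): G3/D4 P5 -> A3/E4 P5 similar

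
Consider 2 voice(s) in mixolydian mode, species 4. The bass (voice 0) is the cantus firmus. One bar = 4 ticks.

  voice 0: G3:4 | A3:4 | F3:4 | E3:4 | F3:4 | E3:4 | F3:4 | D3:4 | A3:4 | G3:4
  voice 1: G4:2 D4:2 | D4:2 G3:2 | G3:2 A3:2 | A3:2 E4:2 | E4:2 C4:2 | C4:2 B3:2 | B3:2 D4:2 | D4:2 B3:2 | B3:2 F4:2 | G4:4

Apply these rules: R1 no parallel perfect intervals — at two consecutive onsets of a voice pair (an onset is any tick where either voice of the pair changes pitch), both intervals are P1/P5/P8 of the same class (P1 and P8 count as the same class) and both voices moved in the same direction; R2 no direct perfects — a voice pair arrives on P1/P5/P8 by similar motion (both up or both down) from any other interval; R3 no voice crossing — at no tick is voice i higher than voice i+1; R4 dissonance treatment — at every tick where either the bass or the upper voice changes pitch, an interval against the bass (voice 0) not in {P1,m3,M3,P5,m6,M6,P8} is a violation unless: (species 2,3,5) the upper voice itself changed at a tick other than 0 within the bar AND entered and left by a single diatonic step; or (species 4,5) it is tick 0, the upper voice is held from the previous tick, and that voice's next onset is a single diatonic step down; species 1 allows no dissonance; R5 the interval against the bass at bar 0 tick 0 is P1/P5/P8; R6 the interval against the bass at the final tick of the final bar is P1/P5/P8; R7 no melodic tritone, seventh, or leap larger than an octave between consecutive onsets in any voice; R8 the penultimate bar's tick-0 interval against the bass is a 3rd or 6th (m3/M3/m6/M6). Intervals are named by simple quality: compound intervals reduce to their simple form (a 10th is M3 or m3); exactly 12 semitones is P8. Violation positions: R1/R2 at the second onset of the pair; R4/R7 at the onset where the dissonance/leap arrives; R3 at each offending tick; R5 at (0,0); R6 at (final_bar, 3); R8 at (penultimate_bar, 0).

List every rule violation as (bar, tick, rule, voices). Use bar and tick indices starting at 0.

(1, 0, R4, (0, 1))
(1, 2, R3, (0, 1))
(1, 2, R4, (0, 1))
(1, 3, R3, (0, 1))
(2, 0, R4, (0, 1))
(3, 0, R4, (0, 1))
(4, 0, R4, (0, 1))
(6, 0, R4, (0, 1))
(8, 0, R4, (0, 1))
(8, 0, R8, (0, 1))
(8, 2, R7, (1,))

bar 0: v0=G3 v1=G4 downbeat P8
bar 1: v0=A3 v1=D4 downbeat P4
bar 2: v0=F3 v1=G3 downbeat M2
bar 3: v0=E3 v1=A3 downbeat P4
bar 4: v0=F3 v1=E4 downbeat M7
bar 5: v0=E3 v1=C4 downbeat m6
bar 6: v0=F3 v1=B3 downbeat TT
bar 7: v0=D3 v1=D4 downbeat P8
bar 8: v0=A3 v1=B3 downbeat M2
bar 9: v0=G3 v1=G4 downbeat P8
  -> R4 @ bar 1 tick 0 v(0, 1): A3/D4 P4 untreated
  -> R3 @ bar 1 tick 2 v(0, 1): A3 above G3
  -> R4 @ bar 1 tick 2 v(0, 1): A3/G3 M2 untreated
  -> R3 @ bar 1 tick 3 v(0, 1): A3 above G3
  -> R4 @ bar 2 tick 0 v(0, 1): F3/G3 M2 untreated
  -> R4 @ bar 3 tick 0 v(0, 1): E3/A3 P4 untreated
  -> R4 @ bar 4 tick 0 v(0, 1): F3/E4 M7 untreated
  -> R4 @ bar 6 tick 0 v(0, 1): F3/B3 TT untreated
  -> R4 @ bar 8 tick 0 v(0, 1): A3/B3 M2 untreated
  -> R8 @ bar 8 tick 0 v(0, 1): penult M2 not 3rd/6th
  -> R7 @ bar 8 tick 2 v(1,): B3->F4 leap 6st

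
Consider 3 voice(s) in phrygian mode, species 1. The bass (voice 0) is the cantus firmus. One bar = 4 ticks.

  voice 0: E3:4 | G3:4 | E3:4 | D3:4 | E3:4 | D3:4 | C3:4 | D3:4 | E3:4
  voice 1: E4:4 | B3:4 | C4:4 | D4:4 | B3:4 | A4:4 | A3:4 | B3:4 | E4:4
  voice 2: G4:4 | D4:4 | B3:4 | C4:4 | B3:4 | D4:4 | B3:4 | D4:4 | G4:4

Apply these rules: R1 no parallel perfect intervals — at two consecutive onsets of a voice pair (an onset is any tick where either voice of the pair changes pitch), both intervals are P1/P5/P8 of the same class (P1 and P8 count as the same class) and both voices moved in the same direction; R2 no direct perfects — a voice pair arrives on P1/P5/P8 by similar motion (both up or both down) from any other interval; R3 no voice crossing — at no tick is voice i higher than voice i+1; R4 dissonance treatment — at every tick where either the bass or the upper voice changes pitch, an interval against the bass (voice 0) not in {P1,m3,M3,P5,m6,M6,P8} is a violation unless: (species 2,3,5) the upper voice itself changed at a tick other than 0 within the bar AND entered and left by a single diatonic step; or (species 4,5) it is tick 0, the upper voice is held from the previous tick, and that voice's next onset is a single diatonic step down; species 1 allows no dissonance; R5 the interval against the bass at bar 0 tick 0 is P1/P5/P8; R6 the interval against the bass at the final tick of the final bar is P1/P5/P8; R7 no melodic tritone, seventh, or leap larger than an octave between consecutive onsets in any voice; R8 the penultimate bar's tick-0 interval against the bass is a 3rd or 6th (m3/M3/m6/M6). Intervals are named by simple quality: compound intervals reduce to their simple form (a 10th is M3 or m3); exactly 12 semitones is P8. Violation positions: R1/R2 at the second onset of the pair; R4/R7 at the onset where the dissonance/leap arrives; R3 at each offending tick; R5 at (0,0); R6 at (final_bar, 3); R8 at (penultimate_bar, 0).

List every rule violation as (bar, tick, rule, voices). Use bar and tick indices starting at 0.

bar 0: v0=E3 v1=E4 v2=G4 downbeat m3
bar 1: v0=G3 v1=B3 v2=D4 downbeat P5
bar 2: v0=E3 v1=C4 v2=B3 downbeat P5
bar 3: v0=D3 v1=D4 v2=C4 downbeat m7
bar 4: v0=E3 v1=B3 v2=B3 downbeat P5
bar 5: v0=D3 v1=A4 v2=D4 downbeat P8
bar 6: v0=C3 v1=A3 v2=B3 downbeat M7
bar 7: v0=D3 v1=B3 v2=D4 downbeat P8
bar 8: v0=E3 v1=E4 v2=G4 downbeat m3
  -> R5 @ bar 0 tick 0 v(0, 2): opens on m3
  -> R1 @ bar 2 tick 0 v(0, 2): G3/D4 P5 -> E3/B3 P5 similar
  -> R3 @ bar 2 tick 0 v(1, 2): C4 above B3
  -> R3 @ bar 2 tick 1 v(1, 2): C4 above B3
  -> R3 @ bar 2 tick 2 v(1, 2): C4 above B3
  -> R3 @ bar 2 tick 3 v(1, 2): C4 above B3
  -> R3 @ bar 3 tick 0 v(1, 2): D4 above C4
  -> R4 @ bar 3 tick 0 v(0, 2): D3/C4 m7 untreated
  -> R3 @ bar 3 tick 1 v(1, 2): D4 above C4
  -> R3 @ bar 3 tick 2 v(1, 2): D4 above C4
  -> R3 @ bar 3 tick 3 v(1, 2): D4 above C4
  -> R2 @ bar 4 tick 0 v(1, 2): D4/C4 M2 -> B3/B3 P1 similar
  -> R2 @ bar 5 tick 0 v(1, 2): B3/B3 P1 -> A4/D4 P5 similar
  -> R3 @ bar 5 tick 0 v(1, 2): A4 above D4
  -> R7 @ bar 5 tick 0 v(1,): B3->A4 leap 10st
  -> R3 @ bar 5 tick 1 v(1, 2): A4 above D4
  -> R3 @ bar 5 tick 2 v(1, 2): A4 above D4
  -> R3 @ bar 5 tick 3 v(1, 2): A4 above D4
  -> R4 @ bar 6 tick 0 v(0, 2): C3/B3 M7 untreated
  -> R2 @ bar 7 tick 0 v(0, 2): C3/B3 M7 -> D3/D4 P8 similar
  -> R8 @ bar 7 tick 0 v(0, 2): penult P8 not 3rd/6th
  -> R2 @ bar 8 tick 0 v(0, 1): D3/B3 M6 -> E3/E4 P8 similar
  -> R6 @ bar 8 tick 3 v(0, 2): closes on m3

(0, 0, R5, (0, 2))
(2, 0, R1, (0, 2))
(2, 0, R3, (1, 2))
(2, 1, R3, (1, 2))
(2, 2, R3, (1, 2))
(2, 3, R3, (1, 2))
(3, 0, R3, (1, 2))
(3, 0, R4, (0, 2))
(3, 1, R3, (1, 2))
(3, 2, R3, (1, 2))
(3, 3, R3, (1, 2))
(4, 0, R2, (1, 2))
(5, 0, R2, (1, 2))
(5, 0, R3, (1, 2))
(5, 0, R7, (1,))
(5, 1, R3, (1, 2))
(5, 2, R3, (1, 2))
(5, 3, R3, (1, 2))
(6, 0, R4, (0, 2))
(7, 0, R2, (0, 2))
(7, 0, R8, (0, 2))
(8, 0, R2, (0, 1))
(8, 3, R6, (0, 2))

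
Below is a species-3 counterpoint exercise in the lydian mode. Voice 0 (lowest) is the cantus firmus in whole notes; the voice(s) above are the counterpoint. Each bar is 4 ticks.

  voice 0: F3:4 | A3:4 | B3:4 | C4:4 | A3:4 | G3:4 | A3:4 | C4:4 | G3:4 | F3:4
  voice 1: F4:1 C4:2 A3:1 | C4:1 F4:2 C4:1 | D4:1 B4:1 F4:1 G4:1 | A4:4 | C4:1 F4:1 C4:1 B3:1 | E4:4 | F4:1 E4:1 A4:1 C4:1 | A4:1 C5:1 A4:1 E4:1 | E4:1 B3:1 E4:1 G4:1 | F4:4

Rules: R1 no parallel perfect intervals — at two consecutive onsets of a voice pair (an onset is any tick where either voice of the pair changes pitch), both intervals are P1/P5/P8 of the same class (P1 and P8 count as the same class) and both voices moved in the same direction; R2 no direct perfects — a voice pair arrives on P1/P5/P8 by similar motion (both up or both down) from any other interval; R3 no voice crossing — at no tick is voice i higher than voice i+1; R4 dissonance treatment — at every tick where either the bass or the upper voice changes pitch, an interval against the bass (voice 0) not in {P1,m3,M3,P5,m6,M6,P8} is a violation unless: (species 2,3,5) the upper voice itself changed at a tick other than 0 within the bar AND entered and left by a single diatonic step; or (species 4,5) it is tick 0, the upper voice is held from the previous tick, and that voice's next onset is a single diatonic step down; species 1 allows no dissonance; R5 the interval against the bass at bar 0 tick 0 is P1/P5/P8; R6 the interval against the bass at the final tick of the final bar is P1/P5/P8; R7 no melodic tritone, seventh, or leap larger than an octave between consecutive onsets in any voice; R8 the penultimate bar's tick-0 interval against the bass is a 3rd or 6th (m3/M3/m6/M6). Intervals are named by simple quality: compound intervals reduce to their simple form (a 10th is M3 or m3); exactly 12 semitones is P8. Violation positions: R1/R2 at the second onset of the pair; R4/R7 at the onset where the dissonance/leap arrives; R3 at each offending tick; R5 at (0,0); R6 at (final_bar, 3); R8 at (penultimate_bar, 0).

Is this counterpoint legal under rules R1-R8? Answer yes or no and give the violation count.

No (4 violations)

bar 0: v0=F3 v1=F4 (P8)
bar 1: v0=A3 v1=C4 (m3)
bar 2: v0=B3 v1=D4 (m3)
bar 3: v0=C4 v1=A4 (M6)
bar 4: v0=A3 v1=C4 (m3)
bar 5: v0=G3 v1=E4 (M6)
bar 6: v0=A3 v1=F4 (m6)
bar 7: v0=C4 v1=A4 (M6)
bar 8: v0=G3 v1=E4 (M6)
bar 9: v0=F3 v1=F4 (P8)
  R4 @ bar2.2: B3/F4 TT untreated
  R7 @ bar2.2: B4->F4 leap 6st
  R4 @ bar4.3: A3/B3 M2 untreated
  R1 @ bar9.0: G3/G4 P8 -> F3/F4 P8 similar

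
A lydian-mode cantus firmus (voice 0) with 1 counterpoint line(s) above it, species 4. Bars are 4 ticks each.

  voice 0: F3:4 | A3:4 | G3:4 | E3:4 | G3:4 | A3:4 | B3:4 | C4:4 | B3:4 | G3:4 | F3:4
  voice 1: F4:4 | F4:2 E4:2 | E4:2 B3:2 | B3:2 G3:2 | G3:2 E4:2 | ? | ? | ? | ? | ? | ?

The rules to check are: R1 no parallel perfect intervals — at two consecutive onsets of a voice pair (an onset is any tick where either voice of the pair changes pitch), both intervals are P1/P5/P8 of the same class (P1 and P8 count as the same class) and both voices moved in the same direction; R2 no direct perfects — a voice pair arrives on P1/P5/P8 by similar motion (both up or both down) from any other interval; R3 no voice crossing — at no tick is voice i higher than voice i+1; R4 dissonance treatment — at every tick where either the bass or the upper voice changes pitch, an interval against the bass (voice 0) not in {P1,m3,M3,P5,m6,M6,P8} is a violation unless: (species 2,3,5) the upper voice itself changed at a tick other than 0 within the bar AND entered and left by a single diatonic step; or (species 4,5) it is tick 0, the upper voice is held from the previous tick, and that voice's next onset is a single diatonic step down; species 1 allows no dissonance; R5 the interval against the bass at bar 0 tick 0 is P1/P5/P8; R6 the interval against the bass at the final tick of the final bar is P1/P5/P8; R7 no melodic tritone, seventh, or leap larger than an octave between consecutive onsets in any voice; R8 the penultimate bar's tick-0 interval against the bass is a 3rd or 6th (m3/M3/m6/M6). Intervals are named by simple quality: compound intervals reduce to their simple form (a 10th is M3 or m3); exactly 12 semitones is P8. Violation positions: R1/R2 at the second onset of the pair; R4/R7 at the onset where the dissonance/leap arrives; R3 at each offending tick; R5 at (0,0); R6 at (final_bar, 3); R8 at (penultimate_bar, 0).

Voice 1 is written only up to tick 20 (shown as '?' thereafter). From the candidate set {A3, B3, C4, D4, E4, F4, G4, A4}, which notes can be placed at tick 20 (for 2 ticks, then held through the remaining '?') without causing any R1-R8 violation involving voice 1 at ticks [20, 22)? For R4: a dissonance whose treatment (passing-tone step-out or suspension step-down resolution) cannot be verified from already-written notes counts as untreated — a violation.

{A3, C4, E4, F4}

A3: legal
B3: violates R4
C4: legal
D4: violates R4
E4: legal
F4: legal
G4: violates R4
A4: violates R2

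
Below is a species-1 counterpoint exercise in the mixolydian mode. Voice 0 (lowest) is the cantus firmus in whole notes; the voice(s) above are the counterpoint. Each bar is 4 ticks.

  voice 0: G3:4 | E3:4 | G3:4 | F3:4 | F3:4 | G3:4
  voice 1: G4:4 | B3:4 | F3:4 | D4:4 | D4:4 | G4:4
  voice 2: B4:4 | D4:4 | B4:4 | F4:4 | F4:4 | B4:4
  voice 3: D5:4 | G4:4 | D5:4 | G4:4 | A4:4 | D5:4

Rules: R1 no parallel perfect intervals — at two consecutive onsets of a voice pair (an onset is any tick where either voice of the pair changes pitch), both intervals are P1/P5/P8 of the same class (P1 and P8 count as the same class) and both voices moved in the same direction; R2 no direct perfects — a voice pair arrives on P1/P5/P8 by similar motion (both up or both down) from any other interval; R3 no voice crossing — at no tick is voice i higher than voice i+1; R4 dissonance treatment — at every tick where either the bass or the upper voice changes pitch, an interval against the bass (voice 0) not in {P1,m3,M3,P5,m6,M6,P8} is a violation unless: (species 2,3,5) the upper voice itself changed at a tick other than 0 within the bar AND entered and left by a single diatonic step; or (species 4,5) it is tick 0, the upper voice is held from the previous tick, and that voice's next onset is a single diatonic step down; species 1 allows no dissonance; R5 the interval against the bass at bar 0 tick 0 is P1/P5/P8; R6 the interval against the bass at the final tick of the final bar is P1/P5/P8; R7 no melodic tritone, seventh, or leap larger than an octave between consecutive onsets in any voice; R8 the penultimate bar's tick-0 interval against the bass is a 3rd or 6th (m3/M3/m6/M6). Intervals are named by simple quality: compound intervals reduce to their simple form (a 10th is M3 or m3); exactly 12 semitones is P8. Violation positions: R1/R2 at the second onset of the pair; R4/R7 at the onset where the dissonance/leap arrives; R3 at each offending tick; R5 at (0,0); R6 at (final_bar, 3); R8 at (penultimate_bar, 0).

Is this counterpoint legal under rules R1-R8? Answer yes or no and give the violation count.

No (19 violations)

bar 0: v0=G3 v1=G4 v2=B4 v3=D5 (P5)
bar 1: v0=E3 v1=B3 v2=D4 v3=G4 (m3)
bar 2: v0=G3 v1=F3 v2=B4 v3=D5 (P5)
bar 3: v0=F3 v1=D4 v2=F4 v3=G4 (M2)
bar 4: v0=F3 v1=D4 v2=F4 v3=A4 (M3)
bar 5: v0=G3 v1=G4 v2=B4 v3=D5 (P5)
  R5 @ bar0.0: opens on M3
  R2 @ bar1.0: G3/G4 P8 -> E3/B3 P5 similar
  R4 @ bar1.0: E3/D4 m7 untreated
  R2 @ bar2.0: E3/G4 m3 -> G3/D5 P5 similar
  R3 @ bar2.0: G3 above F3
  R4 @ bar2.0: G3/F3 M2 untreated
  R7 @ bar2.0: B3->F3 leap 6st
  R3 @ bar2.1: G3 above F3
  R3 @ bar2.2: G3 above F3
  R3 @ bar2.3: G3 above F3
  R2 @ bar3.0: G3/B4 M3 -> F3/F4 P8 similar
  R4 @ bar3.0: F3/G4 M2 untreated
  R7 @ bar3.0: B4->F4 leap 6st
  R8 @ bar4.0: penult P8 not 3rd/6th
  R1 @ bar5.0: D4/A4 P5 -> G4/D5 P5 similar
  R2 @ bar5.0: F3/D4 M6 -> G3/G4 P8 similar
  R2 @ bar5.0: F3/A4 M3 -> G3/D5 P5 similar
  R7 @ bar5.0: F4->B4 leap 6st
  R6 @ bar5.3: closes on M3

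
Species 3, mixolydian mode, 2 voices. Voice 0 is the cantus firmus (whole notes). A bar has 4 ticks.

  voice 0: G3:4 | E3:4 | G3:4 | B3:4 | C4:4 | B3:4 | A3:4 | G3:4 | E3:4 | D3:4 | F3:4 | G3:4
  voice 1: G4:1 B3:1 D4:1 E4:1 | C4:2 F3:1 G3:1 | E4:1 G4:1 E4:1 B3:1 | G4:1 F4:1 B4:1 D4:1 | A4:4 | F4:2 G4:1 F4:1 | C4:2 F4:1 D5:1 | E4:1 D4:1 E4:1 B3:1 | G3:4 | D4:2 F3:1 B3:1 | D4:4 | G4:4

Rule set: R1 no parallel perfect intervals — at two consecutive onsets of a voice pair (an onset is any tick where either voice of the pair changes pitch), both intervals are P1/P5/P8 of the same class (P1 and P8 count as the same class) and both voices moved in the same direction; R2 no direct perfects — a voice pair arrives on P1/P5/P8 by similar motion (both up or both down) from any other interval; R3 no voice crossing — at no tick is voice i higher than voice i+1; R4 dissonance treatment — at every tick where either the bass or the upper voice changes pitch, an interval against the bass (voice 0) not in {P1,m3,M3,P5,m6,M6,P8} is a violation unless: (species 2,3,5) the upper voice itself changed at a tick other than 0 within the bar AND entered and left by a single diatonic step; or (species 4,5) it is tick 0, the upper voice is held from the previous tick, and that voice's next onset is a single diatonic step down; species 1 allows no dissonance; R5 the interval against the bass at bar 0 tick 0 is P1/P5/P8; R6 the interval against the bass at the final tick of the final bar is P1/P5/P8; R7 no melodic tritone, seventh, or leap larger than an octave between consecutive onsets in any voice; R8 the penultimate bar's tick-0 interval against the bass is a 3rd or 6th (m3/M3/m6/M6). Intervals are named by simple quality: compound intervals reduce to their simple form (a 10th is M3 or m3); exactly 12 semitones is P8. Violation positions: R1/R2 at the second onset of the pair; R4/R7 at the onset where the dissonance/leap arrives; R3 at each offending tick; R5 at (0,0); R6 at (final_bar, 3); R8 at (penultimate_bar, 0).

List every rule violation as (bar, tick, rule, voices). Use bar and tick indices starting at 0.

bar 0: v0=G3 v1=G4 downbeat P8
bar 1: v0=E3 v1=C4 downbeat m6
bar 2: v0=G3 v1=E4 downbeat M6
bar 3: v0=B3 v1=G4 downbeat m6
bar 4: v0=C4 v1=A4 downbeat M6
bar 5: v0=B3 v1=F4 downbeat TT
bar 6: v0=A3 v1=C4 downbeat m3
bar 7: v0=G3 v1=E4 downbeat M6
bar 8: v0=E3 v1=G3 downbeat m3
bar 9: v0=D3 v1=D4 downbeat P8
bar 10: v0=F3 v1=D4 downbeat M6
bar 11: v0=G3 v1=G4 downbeat P8
  -> R4 @ bar 1 tick 2 v(0, 1): E3/F3 m2 untreated
  -> R4 @ bar 3 tick 1 v(0, 1): B3/F4 TT untreated
  -> R7 @ bar 3 tick 2 v(1,): F4->B4 leap 6st
  -> R4 @ bar 5 tick 0 v(0, 1): B3/F4 TT untreated
  -> R4 @ bar 5 tick 3 v(0, 1): B3/F4 TT untreated
  -> R4 @ bar 6 tick 3 v(0, 1): A3/D5 P4 untreated
  -> R7 @ bar 7 tick 0 v(1,): D5->E4 leap 10st
  -> R7 @ bar 9 tick 3 v(1,): F3->B3 leap 6st
  -> R2 @ bar 11 tick 0 v(0, 1): F3/D4 M6 -> G3/G4 P8 similar

(1, 2, R4, (0, 1))
(3, 1, R4, (0, 1))
(3, 2, R7, (1,))
(5, 0, R4, (0, 1))
(5, 3, R4, (0, 1))
(6, 3, R4, (0, 1))
(7, 0, R7, (1,))
(9, 3, R7, (1,))
(11, 0, R2, (0, 1))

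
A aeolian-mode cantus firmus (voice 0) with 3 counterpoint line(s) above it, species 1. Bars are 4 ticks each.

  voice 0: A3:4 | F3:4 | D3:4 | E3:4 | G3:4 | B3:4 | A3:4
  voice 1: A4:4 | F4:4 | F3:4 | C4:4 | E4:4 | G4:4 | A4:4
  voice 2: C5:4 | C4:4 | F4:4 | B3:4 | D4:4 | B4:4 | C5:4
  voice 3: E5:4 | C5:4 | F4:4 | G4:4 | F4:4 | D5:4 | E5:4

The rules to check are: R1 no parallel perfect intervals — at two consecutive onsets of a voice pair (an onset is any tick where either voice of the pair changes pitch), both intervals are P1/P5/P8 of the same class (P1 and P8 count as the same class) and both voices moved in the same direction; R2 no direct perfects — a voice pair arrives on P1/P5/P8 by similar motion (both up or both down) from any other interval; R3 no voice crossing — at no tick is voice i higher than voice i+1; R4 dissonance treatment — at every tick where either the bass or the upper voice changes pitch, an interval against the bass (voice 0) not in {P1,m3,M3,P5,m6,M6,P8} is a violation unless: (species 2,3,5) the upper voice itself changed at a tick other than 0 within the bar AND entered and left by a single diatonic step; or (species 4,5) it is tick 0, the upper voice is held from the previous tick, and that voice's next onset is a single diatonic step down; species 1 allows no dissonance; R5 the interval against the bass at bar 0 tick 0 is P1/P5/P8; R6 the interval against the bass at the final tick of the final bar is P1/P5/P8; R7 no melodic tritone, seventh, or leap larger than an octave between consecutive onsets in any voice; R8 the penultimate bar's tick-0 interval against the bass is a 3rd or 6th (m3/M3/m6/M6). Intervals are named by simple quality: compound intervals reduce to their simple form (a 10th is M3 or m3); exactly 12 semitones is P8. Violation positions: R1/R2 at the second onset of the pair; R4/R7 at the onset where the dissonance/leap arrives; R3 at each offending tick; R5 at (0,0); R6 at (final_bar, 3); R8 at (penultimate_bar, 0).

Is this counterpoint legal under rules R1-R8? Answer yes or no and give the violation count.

bar 0: v0=A3 v1=A4 v2=C5 v3=E5 (P5)
bar 1: v0=F3 v1=F4 v2=C4 v3=C5 (P5)
bar 2: v0=D3 v1=F3 v2=F4 v3=F4 (m3)
bar 3: v0=E3 v1=C4 v2=B3 v3=G4 (m3)
bar 4: v0=G3 v1=E4 v2=D4 v3=F4 (m7)
bar 5: v0=B3 v1=G4 v2=B4 v3=D5 (m3)
bar 6: v0=A3 v1=A4 v2=C5 v3=E5 (P5)
  R5 @ bar0.0: opens on m3
  R1 @ bar1.0: A3/A4 P8 -> F3/F4 P8 similar
  R1 @ bar1.0: A3/E5 P5 -> F3/C5 P5 similar
  R1 @ bar1.0: A4/E5 P5 -> F4/C5 P5 similar
  R2 @ bar1.0: A3/C5 m3 -> F3/C4 P5 similar
  R2 @ bar1.0: C5/E5 M3 -> C4/C5 P8 similar
  R3 @ bar1.0: F4 above C4
  R3 @ bar1.1: F4 above C4
  R3 @ bar1.2: F4 above C4
  R3 @ bar1.3: F4 above C4
  R2 @ bar2.0: F4/C5 P5 -> F3/F4 P8 similar
  R2 @ bar3.0: F3/F4 P8 -> C4/G4 P5 similar
  R3 @ bar3.0: C4 above B3
  R7 @ bar3.0: F4->B3 leap 6st
  R3 @ bar3.1: C4 above B3
  R3 @ bar3.2: C4 above B3
  R3 @ bar3.3: C4 above B3
  R1 @ bar4.0: E3/B3 P5 -> G3/D4 P5 similar
  R3 @ bar4.0: E4 above D4
  R4 @ bar4.0: G3/F4 m7 untreated
  R3 @ bar4.1: E4 above D4
  R3 @ bar4.2: E4 above D4
  R3 @ bar4.3: E4 above D4
  R2 @ bar5.0: G3/D4 P5 -> B3/B4 P8 similar
  R2 @ bar5.0: E4/F4 m2 -> G4/D5 P5 similar
  R8 @ bar5.0: penult P8 not 3rd/6th
  R1 @ bar6.0: G4/D5 P5 -> A4/E5 P5 similar
  R6 @ bar6.3: closes on m3

No (28 violations)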